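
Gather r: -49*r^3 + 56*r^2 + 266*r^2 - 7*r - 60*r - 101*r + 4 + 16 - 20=-49*r^3 + 322*r^2 - 168*r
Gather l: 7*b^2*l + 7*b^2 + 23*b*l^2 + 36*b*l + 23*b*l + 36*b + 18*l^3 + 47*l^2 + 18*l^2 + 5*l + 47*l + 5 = 7*b^2 + 36*b + 18*l^3 + l^2*(23*b + 65) + l*(7*b^2 + 59*b + 52) + 5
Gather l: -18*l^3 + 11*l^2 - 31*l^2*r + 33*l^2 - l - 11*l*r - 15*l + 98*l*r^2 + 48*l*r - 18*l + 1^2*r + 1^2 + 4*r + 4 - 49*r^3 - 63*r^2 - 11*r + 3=-18*l^3 + l^2*(44 - 31*r) + l*(98*r^2 + 37*r - 34) - 49*r^3 - 63*r^2 - 6*r + 8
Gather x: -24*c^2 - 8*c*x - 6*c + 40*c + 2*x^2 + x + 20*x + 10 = -24*c^2 + 34*c + 2*x^2 + x*(21 - 8*c) + 10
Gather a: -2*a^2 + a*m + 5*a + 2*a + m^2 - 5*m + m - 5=-2*a^2 + a*(m + 7) + m^2 - 4*m - 5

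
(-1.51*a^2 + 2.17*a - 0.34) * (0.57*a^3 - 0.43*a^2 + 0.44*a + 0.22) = -0.8607*a^5 + 1.8862*a^4 - 1.7913*a^3 + 0.7688*a^2 + 0.3278*a - 0.0748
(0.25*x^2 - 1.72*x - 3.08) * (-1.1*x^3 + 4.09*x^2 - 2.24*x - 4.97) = -0.275*x^5 + 2.9145*x^4 - 4.2068*x^3 - 9.9869*x^2 + 15.4476*x + 15.3076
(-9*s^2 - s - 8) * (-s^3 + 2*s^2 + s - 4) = 9*s^5 - 17*s^4 - 3*s^3 + 19*s^2 - 4*s + 32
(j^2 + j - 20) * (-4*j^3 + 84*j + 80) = -4*j^5 - 4*j^4 + 164*j^3 + 164*j^2 - 1600*j - 1600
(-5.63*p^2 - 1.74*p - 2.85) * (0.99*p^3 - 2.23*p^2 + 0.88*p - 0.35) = -5.5737*p^5 + 10.8323*p^4 - 3.8957*p^3 + 6.7948*p^2 - 1.899*p + 0.9975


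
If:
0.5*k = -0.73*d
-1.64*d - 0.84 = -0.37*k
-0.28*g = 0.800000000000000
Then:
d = -0.39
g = -2.86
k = 0.56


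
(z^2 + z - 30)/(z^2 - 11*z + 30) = (z + 6)/(z - 6)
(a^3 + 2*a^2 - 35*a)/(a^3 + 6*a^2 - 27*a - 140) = a/(a + 4)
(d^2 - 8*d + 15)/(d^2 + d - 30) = (d - 3)/(d + 6)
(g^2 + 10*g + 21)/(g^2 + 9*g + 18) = (g + 7)/(g + 6)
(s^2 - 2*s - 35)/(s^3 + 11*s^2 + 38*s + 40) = (s - 7)/(s^2 + 6*s + 8)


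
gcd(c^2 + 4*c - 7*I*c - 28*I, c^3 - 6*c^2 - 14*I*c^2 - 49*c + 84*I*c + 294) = c - 7*I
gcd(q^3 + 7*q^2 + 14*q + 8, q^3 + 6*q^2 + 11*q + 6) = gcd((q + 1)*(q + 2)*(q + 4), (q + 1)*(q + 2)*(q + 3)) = q^2 + 3*q + 2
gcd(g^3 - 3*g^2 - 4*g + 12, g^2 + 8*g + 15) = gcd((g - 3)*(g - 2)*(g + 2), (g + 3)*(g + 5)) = 1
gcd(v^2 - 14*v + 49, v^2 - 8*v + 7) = v - 7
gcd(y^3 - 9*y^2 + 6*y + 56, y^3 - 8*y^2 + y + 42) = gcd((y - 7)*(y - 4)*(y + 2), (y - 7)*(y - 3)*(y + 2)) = y^2 - 5*y - 14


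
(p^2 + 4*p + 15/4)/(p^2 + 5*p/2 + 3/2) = (p + 5/2)/(p + 1)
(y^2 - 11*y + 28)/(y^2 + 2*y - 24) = (y - 7)/(y + 6)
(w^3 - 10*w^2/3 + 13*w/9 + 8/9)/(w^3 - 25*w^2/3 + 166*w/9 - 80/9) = (3*w^2 - 2*w - 1)/(3*w^2 - 17*w + 10)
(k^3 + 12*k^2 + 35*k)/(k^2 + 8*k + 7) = k*(k + 5)/(k + 1)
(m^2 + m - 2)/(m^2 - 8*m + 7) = (m + 2)/(m - 7)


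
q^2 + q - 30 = (q - 5)*(q + 6)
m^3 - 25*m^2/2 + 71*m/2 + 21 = (m - 7)*(m - 6)*(m + 1/2)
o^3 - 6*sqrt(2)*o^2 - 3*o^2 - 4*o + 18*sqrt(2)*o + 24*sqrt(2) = (o - 4)*(o + 1)*(o - 6*sqrt(2))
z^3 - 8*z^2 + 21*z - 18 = (z - 3)^2*(z - 2)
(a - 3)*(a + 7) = a^2 + 4*a - 21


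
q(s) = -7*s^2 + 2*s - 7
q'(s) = 2 - 14*s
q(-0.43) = -9.15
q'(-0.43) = 8.02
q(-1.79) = -33.01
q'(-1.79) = 27.06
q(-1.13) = -18.20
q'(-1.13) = 17.82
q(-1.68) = -30.12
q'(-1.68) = 25.52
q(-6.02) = -272.72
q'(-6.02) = 86.28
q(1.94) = -29.47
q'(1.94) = -25.16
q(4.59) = -145.30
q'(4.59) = -62.26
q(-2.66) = -61.85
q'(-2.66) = 39.24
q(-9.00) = -592.00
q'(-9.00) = 128.00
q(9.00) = -556.00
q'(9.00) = -124.00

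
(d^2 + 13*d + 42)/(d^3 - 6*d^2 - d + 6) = (d^2 + 13*d + 42)/(d^3 - 6*d^2 - d + 6)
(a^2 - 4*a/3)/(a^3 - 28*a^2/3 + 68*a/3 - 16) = a/(a^2 - 8*a + 12)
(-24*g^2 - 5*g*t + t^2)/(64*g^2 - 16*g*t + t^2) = (3*g + t)/(-8*g + t)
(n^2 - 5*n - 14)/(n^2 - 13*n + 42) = (n + 2)/(n - 6)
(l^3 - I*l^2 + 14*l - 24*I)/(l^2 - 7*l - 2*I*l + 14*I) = (l^2 + I*l + 12)/(l - 7)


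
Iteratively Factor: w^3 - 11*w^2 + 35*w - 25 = (w - 5)*(w^2 - 6*w + 5) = (w - 5)^2*(w - 1)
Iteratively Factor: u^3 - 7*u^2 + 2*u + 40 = (u - 4)*(u^2 - 3*u - 10) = (u - 5)*(u - 4)*(u + 2)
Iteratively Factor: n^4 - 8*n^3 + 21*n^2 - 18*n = (n - 3)*(n^3 - 5*n^2 + 6*n) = (n - 3)*(n - 2)*(n^2 - 3*n) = (n - 3)^2*(n - 2)*(n)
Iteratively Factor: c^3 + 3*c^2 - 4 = (c + 2)*(c^2 + c - 2) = (c - 1)*(c + 2)*(c + 2)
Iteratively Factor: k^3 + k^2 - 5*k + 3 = (k - 1)*(k^2 + 2*k - 3) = (k - 1)^2*(k + 3)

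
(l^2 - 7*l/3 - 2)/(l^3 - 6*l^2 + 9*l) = (l + 2/3)/(l*(l - 3))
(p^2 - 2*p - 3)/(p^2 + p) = (p - 3)/p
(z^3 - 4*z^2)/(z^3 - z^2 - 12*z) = z/(z + 3)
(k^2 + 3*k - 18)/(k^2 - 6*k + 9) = (k + 6)/(k - 3)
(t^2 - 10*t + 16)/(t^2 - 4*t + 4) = (t - 8)/(t - 2)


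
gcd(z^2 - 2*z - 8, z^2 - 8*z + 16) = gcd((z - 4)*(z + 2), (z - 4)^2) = z - 4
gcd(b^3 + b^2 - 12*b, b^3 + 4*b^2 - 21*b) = b^2 - 3*b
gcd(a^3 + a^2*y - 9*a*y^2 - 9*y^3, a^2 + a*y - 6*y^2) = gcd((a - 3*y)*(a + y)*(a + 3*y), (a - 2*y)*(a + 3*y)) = a + 3*y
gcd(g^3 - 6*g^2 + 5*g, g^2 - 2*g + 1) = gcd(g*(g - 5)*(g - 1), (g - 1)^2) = g - 1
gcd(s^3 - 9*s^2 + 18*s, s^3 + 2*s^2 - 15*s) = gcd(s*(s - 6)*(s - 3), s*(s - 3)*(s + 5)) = s^2 - 3*s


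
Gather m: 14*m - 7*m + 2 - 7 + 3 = 7*m - 2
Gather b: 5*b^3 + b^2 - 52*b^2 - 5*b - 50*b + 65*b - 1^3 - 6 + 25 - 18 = 5*b^3 - 51*b^2 + 10*b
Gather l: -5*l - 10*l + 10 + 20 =30 - 15*l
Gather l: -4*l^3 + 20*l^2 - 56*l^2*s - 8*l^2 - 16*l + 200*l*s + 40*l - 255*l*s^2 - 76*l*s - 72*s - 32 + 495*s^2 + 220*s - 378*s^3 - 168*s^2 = -4*l^3 + l^2*(12 - 56*s) + l*(-255*s^2 + 124*s + 24) - 378*s^3 + 327*s^2 + 148*s - 32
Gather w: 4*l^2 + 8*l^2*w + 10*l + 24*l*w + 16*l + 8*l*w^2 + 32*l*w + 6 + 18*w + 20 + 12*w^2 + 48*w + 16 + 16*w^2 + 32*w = 4*l^2 + 26*l + w^2*(8*l + 28) + w*(8*l^2 + 56*l + 98) + 42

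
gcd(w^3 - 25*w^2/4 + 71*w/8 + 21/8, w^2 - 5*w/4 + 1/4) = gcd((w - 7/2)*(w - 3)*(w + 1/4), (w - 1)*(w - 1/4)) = 1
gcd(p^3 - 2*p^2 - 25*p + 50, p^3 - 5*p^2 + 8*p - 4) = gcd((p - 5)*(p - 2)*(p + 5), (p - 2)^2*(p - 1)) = p - 2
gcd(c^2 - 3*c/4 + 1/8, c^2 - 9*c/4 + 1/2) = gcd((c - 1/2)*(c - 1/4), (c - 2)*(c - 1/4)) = c - 1/4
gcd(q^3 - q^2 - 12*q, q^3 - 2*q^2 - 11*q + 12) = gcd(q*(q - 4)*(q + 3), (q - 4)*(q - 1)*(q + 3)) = q^2 - q - 12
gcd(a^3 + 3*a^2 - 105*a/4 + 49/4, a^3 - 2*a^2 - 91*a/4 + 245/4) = a - 7/2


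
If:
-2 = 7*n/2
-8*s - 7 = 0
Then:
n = -4/7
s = -7/8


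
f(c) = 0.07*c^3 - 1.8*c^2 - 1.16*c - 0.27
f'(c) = 0.21*c^2 - 3.6*c - 1.16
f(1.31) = -4.72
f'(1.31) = -5.52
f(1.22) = -4.24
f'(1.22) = -5.24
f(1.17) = -3.98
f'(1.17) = -5.08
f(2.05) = -9.61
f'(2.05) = -7.66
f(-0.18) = -0.12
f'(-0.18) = -0.51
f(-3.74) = -24.77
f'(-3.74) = 15.24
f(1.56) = -6.19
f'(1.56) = -6.26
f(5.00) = -42.32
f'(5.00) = -13.91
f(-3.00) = -14.88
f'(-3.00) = 11.53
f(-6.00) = -73.23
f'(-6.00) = 28.00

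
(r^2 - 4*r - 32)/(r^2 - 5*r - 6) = (-r^2 + 4*r + 32)/(-r^2 + 5*r + 6)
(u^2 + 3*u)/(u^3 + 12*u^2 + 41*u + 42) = u/(u^2 + 9*u + 14)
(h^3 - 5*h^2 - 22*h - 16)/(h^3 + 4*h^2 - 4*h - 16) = (h^2 - 7*h - 8)/(h^2 + 2*h - 8)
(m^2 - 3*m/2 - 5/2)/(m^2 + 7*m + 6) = (m - 5/2)/(m + 6)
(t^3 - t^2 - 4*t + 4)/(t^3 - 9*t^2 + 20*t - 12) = (t + 2)/(t - 6)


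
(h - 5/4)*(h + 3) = h^2 + 7*h/4 - 15/4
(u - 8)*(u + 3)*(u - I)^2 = u^4 - 5*u^3 - 2*I*u^3 - 25*u^2 + 10*I*u^2 + 5*u + 48*I*u + 24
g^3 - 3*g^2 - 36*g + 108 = (g - 6)*(g - 3)*(g + 6)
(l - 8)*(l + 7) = l^2 - l - 56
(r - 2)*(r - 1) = r^2 - 3*r + 2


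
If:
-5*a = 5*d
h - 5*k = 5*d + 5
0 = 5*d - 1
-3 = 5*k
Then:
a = -1/5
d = 1/5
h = 3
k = -3/5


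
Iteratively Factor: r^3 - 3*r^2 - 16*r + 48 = (r - 3)*(r^2 - 16) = (r - 4)*(r - 3)*(r + 4)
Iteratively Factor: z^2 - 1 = (z + 1)*(z - 1)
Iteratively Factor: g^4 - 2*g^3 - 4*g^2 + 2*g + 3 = (g + 1)*(g^3 - 3*g^2 - g + 3) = (g + 1)^2*(g^2 - 4*g + 3) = (g - 3)*(g + 1)^2*(g - 1)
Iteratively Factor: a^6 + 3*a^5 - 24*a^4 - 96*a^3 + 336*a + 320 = (a + 2)*(a^5 + a^4 - 26*a^3 - 44*a^2 + 88*a + 160) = (a - 2)*(a + 2)*(a^4 + 3*a^3 - 20*a^2 - 84*a - 80) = (a - 5)*(a - 2)*(a + 2)*(a^3 + 8*a^2 + 20*a + 16) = (a - 5)*(a - 2)*(a + 2)*(a + 4)*(a^2 + 4*a + 4) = (a - 5)*(a - 2)*(a + 2)^2*(a + 4)*(a + 2)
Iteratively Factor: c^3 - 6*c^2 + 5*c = (c - 5)*(c^2 - c) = (c - 5)*(c - 1)*(c)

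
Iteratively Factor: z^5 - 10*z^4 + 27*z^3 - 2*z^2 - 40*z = (z - 5)*(z^4 - 5*z^3 + 2*z^2 + 8*z) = (z - 5)*(z - 4)*(z^3 - z^2 - 2*z) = (z - 5)*(z - 4)*(z + 1)*(z^2 - 2*z) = (z - 5)*(z - 4)*(z - 2)*(z + 1)*(z)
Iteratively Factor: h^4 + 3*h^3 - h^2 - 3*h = (h - 1)*(h^3 + 4*h^2 + 3*h) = h*(h - 1)*(h^2 + 4*h + 3) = h*(h - 1)*(h + 1)*(h + 3)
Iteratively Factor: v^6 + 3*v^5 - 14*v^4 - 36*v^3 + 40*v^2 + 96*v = (v - 3)*(v^5 + 6*v^4 + 4*v^3 - 24*v^2 - 32*v) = (v - 3)*(v - 2)*(v^4 + 8*v^3 + 20*v^2 + 16*v) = v*(v - 3)*(v - 2)*(v^3 + 8*v^2 + 20*v + 16) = v*(v - 3)*(v - 2)*(v + 2)*(v^2 + 6*v + 8) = v*(v - 3)*(v - 2)*(v + 2)^2*(v + 4)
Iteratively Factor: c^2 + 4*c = (c)*(c + 4)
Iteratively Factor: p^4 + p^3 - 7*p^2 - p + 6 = (p - 1)*(p^3 + 2*p^2 - 5*p - 6) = (p - 2)*(p - 1)*(p^2 + 4*p + 3) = (p - 2)*(p - 1)*(p + 3)*(p + 1)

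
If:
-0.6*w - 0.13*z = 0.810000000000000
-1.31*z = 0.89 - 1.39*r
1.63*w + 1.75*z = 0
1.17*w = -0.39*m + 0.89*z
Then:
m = 8.67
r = 2.12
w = -1.69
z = 1.58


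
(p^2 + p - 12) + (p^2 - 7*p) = 2*p^2 - 6*p - 12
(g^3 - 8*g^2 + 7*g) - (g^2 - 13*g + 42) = g^3 - 9*g^2 + 20*g - 42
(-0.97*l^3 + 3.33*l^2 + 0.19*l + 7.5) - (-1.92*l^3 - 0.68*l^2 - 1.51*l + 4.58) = 0.95*l^3 + 4.01*l^2 + 1.7*l + 2.92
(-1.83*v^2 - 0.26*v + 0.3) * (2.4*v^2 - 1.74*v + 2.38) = -4.392*v^4 + 2.5602*v^3 - 3.183*v^2 - 1.1408*v + 0.714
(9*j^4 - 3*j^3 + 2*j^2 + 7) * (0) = 0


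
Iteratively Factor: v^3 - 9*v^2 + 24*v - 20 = (v - 2)*(v^2 - 7*v + 10) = (v - 5)*(v - 2)*(v - 2)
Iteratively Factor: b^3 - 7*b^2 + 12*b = (b)*(b^2 - 7*b + 12) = b*(b - 3)*(b - 4)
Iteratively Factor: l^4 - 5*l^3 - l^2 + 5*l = (l + 1)*(l^3 - 6*l^2 + 5*l) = (l - 5)*(l + 1)*(l^2 - l) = (l - 5)*(l - 1)*(l + 1)*(l)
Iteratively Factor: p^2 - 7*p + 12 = (p - 4)*(p - 3)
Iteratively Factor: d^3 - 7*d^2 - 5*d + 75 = (d - 5)*(d^2 - 2*d - 15) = (d - 5)^2*(d + 3)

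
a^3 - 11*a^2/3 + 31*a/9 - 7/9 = (a - 7/3)*(a - 1)*(a - 1/3)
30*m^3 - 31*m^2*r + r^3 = (-5*m + r)*(-m + r)*(6*m + r)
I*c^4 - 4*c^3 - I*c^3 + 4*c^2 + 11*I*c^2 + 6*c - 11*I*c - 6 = (c - 1)*(c - I)*(c + 6*I)*(I*c + 1)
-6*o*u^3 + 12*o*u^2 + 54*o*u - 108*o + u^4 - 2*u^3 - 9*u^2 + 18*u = (-6*o + u)*(u - 3)*(u - 2)*(u + 3)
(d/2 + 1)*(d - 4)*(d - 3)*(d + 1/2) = d^4/2 - 9*d^3/4 - 9*d^2/4 + 23*d/2 + 6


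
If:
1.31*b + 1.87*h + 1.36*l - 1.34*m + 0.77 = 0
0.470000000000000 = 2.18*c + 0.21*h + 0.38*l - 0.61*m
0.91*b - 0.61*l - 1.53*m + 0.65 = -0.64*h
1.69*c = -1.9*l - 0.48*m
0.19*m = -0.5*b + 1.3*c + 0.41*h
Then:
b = 9.67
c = 3.76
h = 4.76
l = -6.02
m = 10.57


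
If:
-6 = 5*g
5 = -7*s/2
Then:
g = -6/5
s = -10/7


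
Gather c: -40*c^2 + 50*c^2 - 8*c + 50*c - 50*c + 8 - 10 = 10*c^2 - 8*c - 2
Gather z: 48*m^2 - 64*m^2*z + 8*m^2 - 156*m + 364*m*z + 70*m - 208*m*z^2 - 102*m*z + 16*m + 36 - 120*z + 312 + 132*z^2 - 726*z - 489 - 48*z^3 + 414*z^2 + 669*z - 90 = 56*m^2 - 70*m - 48*z^3 + z^2*(546 - 208*m) + z*(-64*m^2 + 262*m - 177) - 231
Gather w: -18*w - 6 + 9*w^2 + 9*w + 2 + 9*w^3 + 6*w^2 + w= 9*w^3 + 15*w^2 - 8*w - 4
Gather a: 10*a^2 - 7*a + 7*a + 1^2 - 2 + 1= 10*a^2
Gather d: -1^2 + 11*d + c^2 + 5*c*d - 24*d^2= c^2 - 24*d^2 + d*(5*c + 11) - 1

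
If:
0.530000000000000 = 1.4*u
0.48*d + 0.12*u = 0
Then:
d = -0.09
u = 0.38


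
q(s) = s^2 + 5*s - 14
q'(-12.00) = -19.00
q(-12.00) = 70.00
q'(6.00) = 17.00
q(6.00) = 52.00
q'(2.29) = 9.58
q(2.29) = 2.69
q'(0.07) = 5.14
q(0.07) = -13.65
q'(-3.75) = -2.50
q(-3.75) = -18.69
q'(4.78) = 14.56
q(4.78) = 32.75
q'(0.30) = 5.60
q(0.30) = -12.41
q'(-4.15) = -3.30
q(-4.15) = -17.53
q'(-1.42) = 2.16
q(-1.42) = -19.08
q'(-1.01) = 2.98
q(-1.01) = -18.03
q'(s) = 2*s + 5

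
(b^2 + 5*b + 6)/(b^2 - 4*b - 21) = (b + 2)/(b - 7)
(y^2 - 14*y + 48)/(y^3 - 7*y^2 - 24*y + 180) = (y - 8)/(y^2 - y - 30)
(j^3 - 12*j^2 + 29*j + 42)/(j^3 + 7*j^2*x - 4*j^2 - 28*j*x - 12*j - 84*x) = (j^2 - 6*j - 7)/(j^2 + 7*j*x + 2*j + 14*x)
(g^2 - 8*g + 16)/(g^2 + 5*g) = (g^2 - 8*g + 16)/(g*(g + 5))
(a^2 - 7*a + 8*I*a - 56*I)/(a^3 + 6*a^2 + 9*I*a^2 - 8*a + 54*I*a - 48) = (a - 7)/(a^2 + a*(6 + I) + 6*I)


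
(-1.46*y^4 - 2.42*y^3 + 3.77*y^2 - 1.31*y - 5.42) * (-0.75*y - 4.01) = 1.095*y^5 + 7.6696*y^4 + 6.8767*y^3 - 14.1352*y^2 + 9.3181*y + 21.7342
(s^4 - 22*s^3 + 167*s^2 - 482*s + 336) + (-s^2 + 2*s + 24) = s^4 - 22*s^3 + 166*s^2 - 480*s + 360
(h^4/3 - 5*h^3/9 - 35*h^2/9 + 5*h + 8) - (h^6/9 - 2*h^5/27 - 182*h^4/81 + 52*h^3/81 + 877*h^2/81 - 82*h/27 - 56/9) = -h^6/9 + 2*h^5/27 + 209*h^4/81 - 97*h^3/81 - 1192*h^2/81 + 217*h/27 + 128/9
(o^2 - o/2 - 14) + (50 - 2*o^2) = -o^2 - o/2 + 36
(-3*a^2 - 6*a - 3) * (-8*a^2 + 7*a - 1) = 24*a^4 + 27*a^3 - 15*a^2 - 15*a + 3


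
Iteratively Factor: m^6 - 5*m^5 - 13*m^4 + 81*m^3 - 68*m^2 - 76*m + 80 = (m + 1)*(m^5 - 6*m^4 - 7*m^3 + 88*m^2 - 156*m + 80) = (m - 5)*(m + 1)*(m^4 - m^3 - 12*m^2 + 28*m - 16) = (m - 5)*(m - 2)*(m + 1)*(m^3 + m^2 - 10*m + 8) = (m - 5)*(m - 2)*(m + 1)*(m + 4)*(m^2 - 3*m + 2) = (m - 5)*(m - 2)^2*(m + 1)*(m + 4)*(m - 1)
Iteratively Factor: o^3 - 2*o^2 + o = (o)*(o^2 - 2*o + 1) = o*(o - 1)*(o - 1)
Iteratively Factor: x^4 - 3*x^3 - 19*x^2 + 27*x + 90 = (x + 2)*(x^3 - 5*x^2 - 9*x + 45) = (x + 2)*(x + 3)*(x^2 - 8*x + 15) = (x - 3)*(x + 2)*(x + 3)*(x - 5)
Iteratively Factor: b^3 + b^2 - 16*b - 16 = (b - 4)*(b^2 + 5*b + 4) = (b - 4)*(b + 1)*(b + 4)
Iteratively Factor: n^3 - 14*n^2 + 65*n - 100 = (n - 5)*(n^2 - 9*n + 20) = (n - 5)^2*(n - 4)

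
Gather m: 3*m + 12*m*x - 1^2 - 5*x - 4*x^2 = m*(12*x + 3) - 4*x^2 - 5*x - 1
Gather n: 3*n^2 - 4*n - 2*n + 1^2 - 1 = 3*n^2 - 6*n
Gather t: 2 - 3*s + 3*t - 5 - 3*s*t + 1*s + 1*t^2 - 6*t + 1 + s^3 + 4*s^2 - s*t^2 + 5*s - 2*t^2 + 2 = s^3 + 4*s^2 + 3*s + t^2*(-s - 1) + t*(-3*s - 3)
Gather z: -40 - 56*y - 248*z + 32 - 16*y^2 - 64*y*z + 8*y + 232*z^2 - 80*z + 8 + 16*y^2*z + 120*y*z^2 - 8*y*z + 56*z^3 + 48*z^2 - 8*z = -16*y^2 - 48*y + 56*z^3 + z^2*(120*y + 280) + z*(16*y^2 - 72*y - 336)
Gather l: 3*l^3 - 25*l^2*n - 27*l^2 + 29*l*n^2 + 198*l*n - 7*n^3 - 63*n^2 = 3*l^3 + l^2*(-25*n - 27) + l*(29*n^2 + 198*n) - 7*n^3 - 63*n^2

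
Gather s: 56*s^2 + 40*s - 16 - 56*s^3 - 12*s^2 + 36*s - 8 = -56*s^3 + 44*s^2 + 76*s - 24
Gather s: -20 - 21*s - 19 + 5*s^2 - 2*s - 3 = 5*s^2 - 23*s - 42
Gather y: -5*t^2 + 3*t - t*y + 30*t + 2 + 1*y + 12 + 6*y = -5*t^2 + 33*t + y*(7 - t) + 14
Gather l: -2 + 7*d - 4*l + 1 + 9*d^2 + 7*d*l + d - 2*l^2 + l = 9*d^2 + 8*d - 2*l^2 + l*(7*d - 3) - 1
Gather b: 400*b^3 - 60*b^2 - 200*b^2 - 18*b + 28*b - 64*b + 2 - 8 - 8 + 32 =400*b^3 - 260*b^2 - 54*b + 18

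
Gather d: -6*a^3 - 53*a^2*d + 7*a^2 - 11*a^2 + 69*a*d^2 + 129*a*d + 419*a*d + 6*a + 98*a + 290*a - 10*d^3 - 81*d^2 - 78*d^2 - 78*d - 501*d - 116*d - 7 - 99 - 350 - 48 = -6*a^3 - 4*a^2 + 394*a - 10*d^3 + d^2*(69*a - 159) + d*(-53*a^2 + 548*a - 695) - 504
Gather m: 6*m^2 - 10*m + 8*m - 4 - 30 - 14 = 6*m^2 - 2*m - 48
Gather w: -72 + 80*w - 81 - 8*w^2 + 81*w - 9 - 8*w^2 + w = -16*w^2 + 162*w - 162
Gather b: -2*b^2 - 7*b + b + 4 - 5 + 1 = -2*b^2 - 6*b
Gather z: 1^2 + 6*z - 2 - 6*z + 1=0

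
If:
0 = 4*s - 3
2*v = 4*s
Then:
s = 3/4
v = 3/2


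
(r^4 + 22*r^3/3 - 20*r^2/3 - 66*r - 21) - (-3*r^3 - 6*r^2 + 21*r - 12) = r^4 + 31*r^3/3 - 2*r^2/3 - 87*r - 9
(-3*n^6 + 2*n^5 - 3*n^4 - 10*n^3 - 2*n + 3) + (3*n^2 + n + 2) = -3*n^6 + 2*n^5 - 3*n^4 - 10*n^3 + 3*n^2 - n + 5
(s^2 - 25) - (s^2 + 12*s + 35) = -12*s - 60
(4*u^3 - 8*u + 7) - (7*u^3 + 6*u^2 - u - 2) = -3*u^3 - 6*u^2 - 7*u + 9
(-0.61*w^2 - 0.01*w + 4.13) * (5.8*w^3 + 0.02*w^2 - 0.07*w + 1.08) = -3.538*w^5 - 0.0702*w^4 + 23.9965*w^3 - 0.5755*w^2 - 0.2999*w + 4.4604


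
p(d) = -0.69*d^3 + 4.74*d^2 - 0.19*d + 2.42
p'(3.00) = 9.62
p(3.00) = 25.88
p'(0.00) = -0.19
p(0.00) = 2.42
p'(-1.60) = -20.66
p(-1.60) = 17.68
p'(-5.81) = -125.14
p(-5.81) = 298.85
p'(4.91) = -3.55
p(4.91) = 34.08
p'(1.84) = 10.25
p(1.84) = 13.82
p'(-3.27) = -53.32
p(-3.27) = 77.85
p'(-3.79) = -65.85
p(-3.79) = 108.79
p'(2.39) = 10.64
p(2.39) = 19.62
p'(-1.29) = -15.86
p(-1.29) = 12.03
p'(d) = -2.07*d^2 + 9.48*d - 0.19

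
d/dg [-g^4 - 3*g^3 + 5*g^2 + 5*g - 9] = -4*g^3 - 9*g^2 + 10*g + 5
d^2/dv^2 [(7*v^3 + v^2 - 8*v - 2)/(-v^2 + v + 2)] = -28/(v^3 - 6*v^2 + 12*v - 8)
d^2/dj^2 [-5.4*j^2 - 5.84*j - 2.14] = -10.8000000000000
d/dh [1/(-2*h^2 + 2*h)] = (h - 1/2)/(h^2*(h - 1)^2)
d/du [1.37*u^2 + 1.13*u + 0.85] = 2.74*u + 1.13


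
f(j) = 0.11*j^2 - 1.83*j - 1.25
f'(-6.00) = -3.15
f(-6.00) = 13.69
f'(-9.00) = -3.81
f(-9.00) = 24.13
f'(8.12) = -0.04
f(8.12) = -8.86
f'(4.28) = -0.89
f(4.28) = -7.07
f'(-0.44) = -1.93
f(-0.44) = -0.42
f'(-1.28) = -2.11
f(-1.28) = 1.27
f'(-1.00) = -2.05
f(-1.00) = 0.69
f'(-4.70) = -2.86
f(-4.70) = 9.78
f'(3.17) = -1.13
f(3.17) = -5.95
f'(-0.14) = -1.86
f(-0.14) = -0.99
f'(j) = 0.22*j - 1.83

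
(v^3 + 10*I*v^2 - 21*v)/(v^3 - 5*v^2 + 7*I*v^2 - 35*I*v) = (v + 3*I)/(v - 5)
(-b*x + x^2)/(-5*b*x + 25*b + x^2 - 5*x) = x*(b - x)/(5*b*x - 25*b - x^2 + 5*x)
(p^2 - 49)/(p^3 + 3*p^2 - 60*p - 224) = (p - 7)/(p^2 - 4*p - 32)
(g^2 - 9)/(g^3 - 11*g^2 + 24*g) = (g + 3)/(g*(g - 8))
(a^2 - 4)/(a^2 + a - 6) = (a + 2)/(a + 3)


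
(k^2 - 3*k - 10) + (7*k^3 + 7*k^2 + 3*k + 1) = 7*k^3 + 8*k^2 - 9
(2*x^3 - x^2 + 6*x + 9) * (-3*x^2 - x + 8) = -6*x^5 + x^4 - x^3 - 41*x^2 + 39*x + 72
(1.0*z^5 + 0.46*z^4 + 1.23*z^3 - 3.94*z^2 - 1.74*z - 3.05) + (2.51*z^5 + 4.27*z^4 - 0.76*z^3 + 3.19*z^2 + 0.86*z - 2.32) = 3.51*z^5 + 4.73*z^4 + 0.47*z^3 - 0.75*z^2 - 0.88*z - 5.37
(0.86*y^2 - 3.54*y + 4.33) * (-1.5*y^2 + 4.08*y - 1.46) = -1.29*y^4 + 8.8188*y^3 - 22.1938*y^2 + 22.8348*y - 6.3218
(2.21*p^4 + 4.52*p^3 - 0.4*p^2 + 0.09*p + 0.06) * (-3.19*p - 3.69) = -7.0499*p^5 - 22.5737*p^4 - 15.4028*p^3 + 1.1889*p^2 - 0.5235*p - 0.2214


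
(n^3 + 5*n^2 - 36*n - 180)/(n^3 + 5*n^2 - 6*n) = (n^2 - n - 30)/(n*(n - 1))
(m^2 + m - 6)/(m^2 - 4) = (m + 3)/(m + 2)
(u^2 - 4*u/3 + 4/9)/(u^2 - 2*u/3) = (u - 2/3)/u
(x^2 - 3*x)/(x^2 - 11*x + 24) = x/(x - 8)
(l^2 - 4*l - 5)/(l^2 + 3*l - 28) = (l^2 - 4*l - 5)/(l^2 + 3*l - 28)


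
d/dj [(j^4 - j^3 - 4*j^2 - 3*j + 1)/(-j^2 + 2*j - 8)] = (-2*j^5 + 7*j^4 - 36*j^3 + 13*j^2 + 66*j + 22)/(j^4 - 4*j^3 + 20*j^2 - 32*j + 64)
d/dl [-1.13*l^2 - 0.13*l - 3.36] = -2.26*l - 0.13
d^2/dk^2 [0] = 0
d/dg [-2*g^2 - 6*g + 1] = -4*g - 6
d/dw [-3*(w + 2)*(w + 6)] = -6*w - 24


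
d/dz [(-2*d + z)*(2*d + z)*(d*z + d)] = d*(-4*d^2 + 3*z^2 + 2*z)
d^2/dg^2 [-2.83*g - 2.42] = 0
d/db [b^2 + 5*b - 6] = 2*b + 5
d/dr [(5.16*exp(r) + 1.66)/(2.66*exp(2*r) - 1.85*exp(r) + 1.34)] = (-13.7256*exp(2*r) - 8.8312*exp(r) + 9.9854)*exp(r)/(7.0756*exp(4*r) - 9.842*exp(3*r) + 10.5513*exp(2*r) - 4.958*exp(r) + 1.7956)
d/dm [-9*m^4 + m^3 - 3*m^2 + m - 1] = -36*m^3 + 3*m^2 - 6*m + 1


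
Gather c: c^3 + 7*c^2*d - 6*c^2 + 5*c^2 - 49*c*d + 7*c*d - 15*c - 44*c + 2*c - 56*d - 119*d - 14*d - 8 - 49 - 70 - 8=c^3 + c^2*(7*d - 1) + c*(-42*d - 57) - 189*d - 135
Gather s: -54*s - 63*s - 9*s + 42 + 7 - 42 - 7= -126*s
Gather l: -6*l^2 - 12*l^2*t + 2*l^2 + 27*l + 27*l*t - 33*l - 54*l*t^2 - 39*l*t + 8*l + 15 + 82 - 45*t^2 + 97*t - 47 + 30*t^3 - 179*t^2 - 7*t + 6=l^2*(-12*t - 4) + l*(-54*t^2 - 12*t + 2) + 30*t^3 - 224*t^2 + 90*t + 56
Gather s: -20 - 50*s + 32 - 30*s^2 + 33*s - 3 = -30*s^2 - 17*s + 9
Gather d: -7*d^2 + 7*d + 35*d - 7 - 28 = -7*d^2 + 42*d - 35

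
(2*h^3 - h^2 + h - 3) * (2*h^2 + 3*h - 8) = 4*h^5 + 4*h^4 - 17*h^3 + 5*h^2 - 17*h + 24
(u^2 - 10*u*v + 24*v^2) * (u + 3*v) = u^3 - 7*u^2*v - 6*u*v^2 + 72*v^3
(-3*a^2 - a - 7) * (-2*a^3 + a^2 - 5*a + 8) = 6*a^5 - a^4 + 28*a^3 - 26*a^2 + 27*a - 56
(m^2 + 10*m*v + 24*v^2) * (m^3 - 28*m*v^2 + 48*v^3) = m^5 + 10*m^4*v - 4*m^3*v^2 - 232*m^2*v^3 - 192*m*v^4 + 1152*v^5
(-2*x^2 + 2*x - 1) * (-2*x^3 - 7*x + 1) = 4*x^5 - 4*x^4 + 16*x^3 - 16*x^2 + 9*x - 1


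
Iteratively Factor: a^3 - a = (a + 1)*(a^2 - a) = a*(a + 1)*(a - 1)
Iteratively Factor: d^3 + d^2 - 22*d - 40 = (d + 4)*(d^2 - 3*d - 10) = (d + 2)*(d + 4)*(d - 5)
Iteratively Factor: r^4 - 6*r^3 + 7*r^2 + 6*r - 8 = (r - 2)*(r^3 - 4*r^2 - r + 4) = (r - 2)*(r - 1)*(r^2 - 3*r - 4) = (r - 4)*(r - 2)*(r - 1)*(r + 1)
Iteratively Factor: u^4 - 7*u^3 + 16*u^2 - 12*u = (u)*(u^3 - 7*u^2 + 16*u - 12) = u*(u - 2)*(u^2 - 5*u + 6) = u*(u - 2)^2*(u - 3)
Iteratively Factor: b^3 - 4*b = (b + 2)*(b^2 - 2*b) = (b - 2)*(b + 2)*(b)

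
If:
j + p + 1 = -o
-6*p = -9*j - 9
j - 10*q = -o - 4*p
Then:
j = 20*q/9 - 7/9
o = -50*q/9 - 5/9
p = 10*q/3 + 1/3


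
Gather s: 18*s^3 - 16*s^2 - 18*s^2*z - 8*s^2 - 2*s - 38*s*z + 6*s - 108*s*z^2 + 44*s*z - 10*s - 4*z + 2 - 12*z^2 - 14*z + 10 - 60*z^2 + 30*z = 18*s^3 + s^2*(-18*z - 24) + s*(-108*z^2 + 6*z - 6) - 72*z^2 + 12*z + 12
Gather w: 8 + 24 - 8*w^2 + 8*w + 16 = -8*w^2 + 8*w + 48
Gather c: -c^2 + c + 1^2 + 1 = -c^2 + c + 2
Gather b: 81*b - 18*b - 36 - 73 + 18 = 63*b - 91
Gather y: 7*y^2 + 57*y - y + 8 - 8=7*y^2 + 56*y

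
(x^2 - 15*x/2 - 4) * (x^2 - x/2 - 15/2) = x^4 - 8*x^3 - 31*x^2/4 + 233*x/4 + 30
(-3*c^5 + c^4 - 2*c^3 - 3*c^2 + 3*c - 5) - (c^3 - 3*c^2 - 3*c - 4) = -3*c^5 + c^4 - 3*c^3 + 6*c - 1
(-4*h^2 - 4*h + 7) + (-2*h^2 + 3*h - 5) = -6*h^2 - h + 2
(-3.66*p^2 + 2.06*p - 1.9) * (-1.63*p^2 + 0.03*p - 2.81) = 5.9658*p^4 - 3.4676*p^3 + 13.4434*p^2 - 5.8456*p + 5.339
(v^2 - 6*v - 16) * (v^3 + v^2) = v^5 - 5*v^4 - 22*v^3 - 16*v^2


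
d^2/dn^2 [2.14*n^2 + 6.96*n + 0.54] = 4.28000000000000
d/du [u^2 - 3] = 2*u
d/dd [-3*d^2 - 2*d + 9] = -6*d - 2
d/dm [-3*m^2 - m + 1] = -6*m - 1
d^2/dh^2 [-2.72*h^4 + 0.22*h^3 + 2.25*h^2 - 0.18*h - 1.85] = -32.64*h^2 + 1.32*h + 4.5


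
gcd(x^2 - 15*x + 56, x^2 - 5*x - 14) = x - 7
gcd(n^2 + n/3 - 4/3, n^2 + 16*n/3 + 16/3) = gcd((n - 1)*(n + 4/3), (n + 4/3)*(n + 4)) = n + 4/3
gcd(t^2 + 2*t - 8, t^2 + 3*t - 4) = t + 4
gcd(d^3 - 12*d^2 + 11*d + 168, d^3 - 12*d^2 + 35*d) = d - 7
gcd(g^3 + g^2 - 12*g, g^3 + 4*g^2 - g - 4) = g + 4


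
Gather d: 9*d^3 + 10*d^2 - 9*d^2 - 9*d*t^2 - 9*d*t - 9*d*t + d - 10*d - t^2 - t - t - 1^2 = 9*d^3 + d^2 + d*(-9*t^2 - 18*t - 9) - t^2 - 2*t - 1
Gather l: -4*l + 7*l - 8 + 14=3*l + 6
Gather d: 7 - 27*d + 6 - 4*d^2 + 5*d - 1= -4*d^2 - 22*d + 12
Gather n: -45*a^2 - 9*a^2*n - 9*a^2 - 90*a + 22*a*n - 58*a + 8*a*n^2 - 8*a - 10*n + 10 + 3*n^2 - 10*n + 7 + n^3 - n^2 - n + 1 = -54*a^2 - 156*a + n^3 + n^2*(8*a + 2) + n*(-9*a^2 + 22*a - 21) + 18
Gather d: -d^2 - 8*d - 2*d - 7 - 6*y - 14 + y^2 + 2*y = -d^2 - 10*d + y^2 - 4*y - 21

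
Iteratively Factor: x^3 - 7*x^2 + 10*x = (x)*(x^2 - 7*x + 10) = x*(x - 2)*(x - 5)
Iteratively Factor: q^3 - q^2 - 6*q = (q - 3)*(q^2 + 2*q) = q*(q - 3)*(q + 2)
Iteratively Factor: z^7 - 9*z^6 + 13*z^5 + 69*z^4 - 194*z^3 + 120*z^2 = (z - 5)*(z^6 - 4*z^5 - 7*z^4 + 34*z^3 - 24*z^2) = (z - 5)*(z - 4)*(z^5 - 7*z^3 + 6*z^2) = (z - 5)*(z - 4)*(z + 3)*(z^4 - 3*z^3 + 2*z^2) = z*(z - 5)*(z - 4)*(z + 3)*(z^3 - 3*z^2 + 2*z) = z*(z - 5)*(z - 4)*(z - 1)*(z + 3)*(z^2 - 2*z) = z^2*(z - 5)*(z - 4)*(z - 1)*(z + 3)*(z - 2)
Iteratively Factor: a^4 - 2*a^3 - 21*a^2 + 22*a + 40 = (a - 5)*(a^3 + 3*a^2 - 6*a - 8) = (a - 5)*(a + 4)*(a^2 - a - 2) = (a - 5)*(a + 1)*(a + 4)*(a - 2)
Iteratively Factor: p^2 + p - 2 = (p - 1)*(p + 2)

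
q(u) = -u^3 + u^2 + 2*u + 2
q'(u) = -3*u^2 + 2*u + 2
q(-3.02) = 32.62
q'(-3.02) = -31.40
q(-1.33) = 3.46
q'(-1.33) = -5.97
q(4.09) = -41.51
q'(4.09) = -40.00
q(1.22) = 4.11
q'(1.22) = -0.03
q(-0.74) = 1.47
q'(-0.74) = -1.12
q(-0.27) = 1.55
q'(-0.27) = 1.24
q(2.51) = -2.49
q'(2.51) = -11.88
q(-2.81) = 26.46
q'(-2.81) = -27.31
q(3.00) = -10.00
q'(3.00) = -19.00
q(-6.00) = 242.00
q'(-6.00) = -118.00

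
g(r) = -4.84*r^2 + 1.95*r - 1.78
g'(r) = 1.95 - 9.68*r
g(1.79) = -13.80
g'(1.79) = -15.38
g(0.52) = -2.07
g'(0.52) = -3.08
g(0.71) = -2.84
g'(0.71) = -4.92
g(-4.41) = -104.51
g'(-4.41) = 44.64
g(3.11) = -42.53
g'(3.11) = -28.15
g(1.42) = -8.77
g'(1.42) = -11.80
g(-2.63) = -40.39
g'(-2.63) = 27.41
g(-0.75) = -5.96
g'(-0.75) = 9.21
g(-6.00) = -187.72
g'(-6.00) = 60.03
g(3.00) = -39.49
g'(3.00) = -27.09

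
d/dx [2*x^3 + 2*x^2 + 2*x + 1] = 6*x^2 + 4*x + 2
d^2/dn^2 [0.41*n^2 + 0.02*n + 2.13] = 0.820000000000000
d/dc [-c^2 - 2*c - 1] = -2*c - 2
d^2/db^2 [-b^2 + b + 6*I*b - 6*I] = -2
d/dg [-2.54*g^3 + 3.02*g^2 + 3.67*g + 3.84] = -7.62*g^2 + 6.04*g + 3.67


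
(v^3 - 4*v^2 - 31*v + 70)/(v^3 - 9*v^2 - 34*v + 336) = (v^2 + 3*v - 10)/(v^2 - 2*v - 48)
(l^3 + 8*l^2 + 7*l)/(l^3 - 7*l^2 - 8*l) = (l + 7)/(l - 8)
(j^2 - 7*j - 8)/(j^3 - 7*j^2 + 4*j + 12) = (j - 8)/(j^2 - 8*j + 12)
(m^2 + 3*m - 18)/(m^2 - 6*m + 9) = (m + 6)/(m - 3)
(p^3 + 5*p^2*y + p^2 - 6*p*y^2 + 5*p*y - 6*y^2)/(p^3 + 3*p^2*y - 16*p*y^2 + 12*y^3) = (-p - 1)/(-p + 2*y)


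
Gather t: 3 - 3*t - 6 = -3*t - 3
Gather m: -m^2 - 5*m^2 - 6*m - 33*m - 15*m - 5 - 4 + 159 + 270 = -6*m^2 - 54*m + 420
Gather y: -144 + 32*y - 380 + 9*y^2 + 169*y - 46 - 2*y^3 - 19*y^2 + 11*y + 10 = -2*y^3 - 10*y^2 + 212*y - 560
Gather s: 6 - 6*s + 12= 18 - 6*s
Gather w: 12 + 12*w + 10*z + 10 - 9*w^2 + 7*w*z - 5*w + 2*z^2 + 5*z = -9*w^2 + w*(7*z + 7) + 2*z^2 + 15*z + 22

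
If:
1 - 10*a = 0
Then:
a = 1/10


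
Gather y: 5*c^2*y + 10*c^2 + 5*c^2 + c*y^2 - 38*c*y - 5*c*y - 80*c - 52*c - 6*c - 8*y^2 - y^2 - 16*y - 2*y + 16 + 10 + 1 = 15*c^2 - 138*c + y^2*(c - 9) + y*(5*c^2 - 43*c - 18) + 27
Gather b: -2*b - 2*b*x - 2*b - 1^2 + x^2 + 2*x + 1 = b*(-2*x - 4) + x^2 + 2*x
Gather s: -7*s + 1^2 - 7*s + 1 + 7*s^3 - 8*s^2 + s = 7*s^3 - 8*s^2 - 13*s + 2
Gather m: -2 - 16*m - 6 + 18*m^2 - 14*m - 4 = 18*m^2 - 30*m - 12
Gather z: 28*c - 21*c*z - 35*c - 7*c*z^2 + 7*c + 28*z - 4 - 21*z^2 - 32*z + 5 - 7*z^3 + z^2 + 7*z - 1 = -7*z^3 + z^2*(-7*c - 20) + z*(3 - 21*c)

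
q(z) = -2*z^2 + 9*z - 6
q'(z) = 9 - 4*z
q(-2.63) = -43.50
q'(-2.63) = 19.52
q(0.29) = -3.56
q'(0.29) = 7.84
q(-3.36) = -58.82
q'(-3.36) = 22.44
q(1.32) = 2.40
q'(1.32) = 3.72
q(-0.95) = -16.36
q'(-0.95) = 12.80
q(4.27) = -4.04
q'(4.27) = -8.08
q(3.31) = 1.88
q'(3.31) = -4.24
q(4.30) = -4.28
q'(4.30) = -8.20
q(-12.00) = -402.00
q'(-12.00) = 57.00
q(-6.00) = -132.00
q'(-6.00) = 33.00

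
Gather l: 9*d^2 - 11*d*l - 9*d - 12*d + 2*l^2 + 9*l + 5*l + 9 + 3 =9*d^2 - 21*d + 2*l^2 + l*(14 - 11*d) + 12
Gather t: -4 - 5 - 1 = -10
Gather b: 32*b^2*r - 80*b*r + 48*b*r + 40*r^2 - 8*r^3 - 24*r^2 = 32*b^2*r - 32*b*r - 8*r^3 + 16*r^2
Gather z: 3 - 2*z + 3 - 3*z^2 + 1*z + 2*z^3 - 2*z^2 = 2*z^3 - 5*z^2 - z + 6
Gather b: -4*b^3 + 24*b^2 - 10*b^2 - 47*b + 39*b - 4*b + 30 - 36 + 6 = -4*b^3 + 14*b^2 - 12*b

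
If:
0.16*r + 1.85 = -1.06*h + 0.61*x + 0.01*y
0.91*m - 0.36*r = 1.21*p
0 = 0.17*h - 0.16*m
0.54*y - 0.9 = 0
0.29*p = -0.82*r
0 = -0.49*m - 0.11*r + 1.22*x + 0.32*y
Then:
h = -2.74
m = -2.91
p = -2.45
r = 0.87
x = -1.53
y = 1.67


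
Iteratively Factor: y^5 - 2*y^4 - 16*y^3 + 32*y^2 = (y)*(y^4 - 2*y^3 - 16*y^2 + 32*y) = y*(y - 4)*(y^3 + 2*y^2 - 8*y) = y^2*(y - 4)*(y^2 + 2*y - 8) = y^2*(y - 4)*(y + 4)*(y - 2)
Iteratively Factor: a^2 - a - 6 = (a + 2)*(a - 3)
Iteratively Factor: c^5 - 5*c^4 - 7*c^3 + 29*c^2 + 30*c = (c + 2)*(c^4 - 7*c^3 + 7*c^2 + 15*c) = c*(c + 2)*(c^3 - 7*c^2 + 7*c + 15) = c*(c - 3)*(c + 2)*(c^2 - 4*c - 5) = c*(c - 5)*(c - 3)*(c + 2)*(c + 1)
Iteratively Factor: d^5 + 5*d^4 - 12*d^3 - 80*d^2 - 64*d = (d + 1)*(d^4 + 4*d^3 - 16*d^2 - 64*d) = (d - 4)*(d + 1)*(d^3 + 8*d^2 + 16*d) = (d - 4)*(d + 1)*(d + 4)*(d^2 + 4*d) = d*(d - 4)*(d + 1)*(d + 4)*(d + 4)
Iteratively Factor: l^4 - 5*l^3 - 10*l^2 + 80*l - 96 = (l + 4)*(l^3 - 9*l^2 + 26*l - 24) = (l - 2)*(l + 4)*(l^2 - 7*l + 12) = (l - 3)*(l - 2)*(l + 4)*(l - 4)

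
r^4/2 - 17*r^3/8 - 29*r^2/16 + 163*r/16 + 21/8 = (r/2 + 1)*(r - 7/2)*(r - 3)*(r + 1/4)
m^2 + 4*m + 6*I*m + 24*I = (m + 4)*(m + 6*I)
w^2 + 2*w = w*(w + 2)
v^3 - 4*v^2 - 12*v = v*(v - 6)*(v + 2)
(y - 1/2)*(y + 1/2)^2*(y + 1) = y^4 + 3*y^3/2 + y^2/4 - 3*y/8 - 1/8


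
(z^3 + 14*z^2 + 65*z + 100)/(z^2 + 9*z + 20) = z + 5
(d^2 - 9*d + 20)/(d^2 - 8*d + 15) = (d - 4)/(d - 3)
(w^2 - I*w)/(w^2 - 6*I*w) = (w - I)/(w - 6*I)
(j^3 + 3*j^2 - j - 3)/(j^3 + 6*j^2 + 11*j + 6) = (j - 1)/(j + 2)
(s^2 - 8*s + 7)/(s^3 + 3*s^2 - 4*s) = (s - 7)/(s*(s + 4))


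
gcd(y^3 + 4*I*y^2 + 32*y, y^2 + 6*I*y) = y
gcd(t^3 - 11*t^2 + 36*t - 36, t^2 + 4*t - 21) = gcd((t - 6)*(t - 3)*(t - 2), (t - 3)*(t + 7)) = t - 3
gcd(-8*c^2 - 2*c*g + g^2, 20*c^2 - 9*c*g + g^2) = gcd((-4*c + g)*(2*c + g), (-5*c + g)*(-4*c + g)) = 4*c - g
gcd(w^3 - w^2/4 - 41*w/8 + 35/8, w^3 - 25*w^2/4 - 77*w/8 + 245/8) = w^2 + 3*w/4 - 35/8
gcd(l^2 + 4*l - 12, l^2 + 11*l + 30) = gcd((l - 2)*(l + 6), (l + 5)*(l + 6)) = l + 6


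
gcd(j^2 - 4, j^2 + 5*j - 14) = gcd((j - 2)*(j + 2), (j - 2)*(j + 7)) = j - 2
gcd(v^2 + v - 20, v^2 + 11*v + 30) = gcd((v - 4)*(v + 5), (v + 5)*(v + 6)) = v + 5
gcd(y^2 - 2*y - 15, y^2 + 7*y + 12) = y + 3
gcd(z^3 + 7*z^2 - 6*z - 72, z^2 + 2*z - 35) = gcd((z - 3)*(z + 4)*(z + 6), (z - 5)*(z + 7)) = 1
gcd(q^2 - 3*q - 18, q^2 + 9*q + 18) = q + 3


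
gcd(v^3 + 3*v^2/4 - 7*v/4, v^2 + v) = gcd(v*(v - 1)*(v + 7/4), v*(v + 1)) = v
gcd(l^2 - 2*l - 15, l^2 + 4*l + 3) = l + 3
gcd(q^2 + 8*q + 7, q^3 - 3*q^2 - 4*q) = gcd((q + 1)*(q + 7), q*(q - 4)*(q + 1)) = q + 1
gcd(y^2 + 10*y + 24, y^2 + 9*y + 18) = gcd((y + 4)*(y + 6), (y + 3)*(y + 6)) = y + 6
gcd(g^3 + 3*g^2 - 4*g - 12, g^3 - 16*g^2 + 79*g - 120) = 1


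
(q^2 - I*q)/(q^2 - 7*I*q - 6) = q/(q - 6*I)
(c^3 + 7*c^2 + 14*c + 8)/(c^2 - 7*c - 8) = (c^2 + 6*c + 8)/(c - 8)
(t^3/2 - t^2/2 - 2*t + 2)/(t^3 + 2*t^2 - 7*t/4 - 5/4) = 2*(t^2 - 4)/(4*t^2 + 12*t + 5)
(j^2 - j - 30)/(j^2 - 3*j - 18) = (j + 5)/(j + 3)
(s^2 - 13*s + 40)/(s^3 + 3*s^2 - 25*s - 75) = (s - 8)/(s^2 + 8*s + 15)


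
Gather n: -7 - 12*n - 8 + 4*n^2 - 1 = 4*n^2 - 12*n - 16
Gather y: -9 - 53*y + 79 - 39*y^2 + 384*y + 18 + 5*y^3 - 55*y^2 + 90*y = 5*y^3 - 94*y^2 + 421*y + 88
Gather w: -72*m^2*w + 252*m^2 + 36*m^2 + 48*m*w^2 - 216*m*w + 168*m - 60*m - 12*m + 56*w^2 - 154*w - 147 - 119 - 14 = 288*m^2 + 96*m + w^2*(48*m + 56) + w*(-72*m^2 - 216*m - 154) - 280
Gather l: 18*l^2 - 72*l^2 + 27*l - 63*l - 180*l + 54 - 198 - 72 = -54*l^2 - 216*l - 216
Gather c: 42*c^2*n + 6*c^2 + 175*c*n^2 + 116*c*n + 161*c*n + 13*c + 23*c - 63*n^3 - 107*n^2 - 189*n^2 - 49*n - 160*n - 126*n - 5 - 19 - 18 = c^2*(42*n + 6) + c*(175*n^2 + 277*n + 36) - 63*n^3 - 296*n^2 - 335*n - 42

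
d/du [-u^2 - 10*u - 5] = -2*u - 10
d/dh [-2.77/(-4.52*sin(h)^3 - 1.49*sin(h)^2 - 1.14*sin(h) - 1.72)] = (-8.2546*sin(h) + 18.7806*cos(2*h) - 21.9384)*cos(h)/(4.52*sin(h)^3 + 1.49*sin(h)^2 + 1.14*sin(h) + 1.72)^2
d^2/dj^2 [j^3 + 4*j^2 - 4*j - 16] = 6*j + 8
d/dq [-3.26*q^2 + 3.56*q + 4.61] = 3.56 - 6.52*q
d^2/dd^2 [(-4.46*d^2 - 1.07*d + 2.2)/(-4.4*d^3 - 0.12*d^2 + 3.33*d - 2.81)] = (172.6912*d^6 + 124.2912*d^5 - 115.62672*d^4 - 755.643232*d^3 + 25.439088*d^2 + 166.314696*d + 43.150354)/(85.184*d^9 + 6.9696*d^8 - 193.21632*d^7 + 152.657088*d^6 + 155.131704*d^5 - 242.919324*d^4 + 60.565227*d^3 + 96.322023*d^2 - 78.882039*d + 22.188041)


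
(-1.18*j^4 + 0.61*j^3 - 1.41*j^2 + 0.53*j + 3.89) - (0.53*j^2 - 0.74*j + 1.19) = -1.18*j^4 + 0.61*j^3 - 1.94*j^2 + 1.27*j + 2.7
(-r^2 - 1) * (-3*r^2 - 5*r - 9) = 3*r^4 + 5*r^3 + 12*r^2 + 5*r + 9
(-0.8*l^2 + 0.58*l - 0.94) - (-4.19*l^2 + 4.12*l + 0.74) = 3.39*l^2 - 3.54*l - 1.68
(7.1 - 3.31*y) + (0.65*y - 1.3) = 5.8 - 2.66*y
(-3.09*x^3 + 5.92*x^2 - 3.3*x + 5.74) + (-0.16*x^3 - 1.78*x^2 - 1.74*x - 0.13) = -3.25*x^3 + 4.14*x^2 - 5.04*x + 5.61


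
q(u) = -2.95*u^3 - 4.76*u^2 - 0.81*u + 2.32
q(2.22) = -55.21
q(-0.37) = 2.12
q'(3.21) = -122.56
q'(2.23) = -66.05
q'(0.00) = -0.81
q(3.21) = -146.90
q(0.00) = 2.32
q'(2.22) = -65.56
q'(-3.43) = -72.28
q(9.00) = -2541.08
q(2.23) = -55.87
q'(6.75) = -468.30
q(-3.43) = 68.14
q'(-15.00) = -1849.26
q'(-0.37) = 1.50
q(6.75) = -1127.29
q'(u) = -8.85*u^2 - 9.52*u - 0.81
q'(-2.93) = -48.89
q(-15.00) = 8899.72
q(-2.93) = 38.03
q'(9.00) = -803.34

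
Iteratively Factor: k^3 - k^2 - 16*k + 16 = (k + 4)*(k^2 - 5*k + 4) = (k - 1)*(k + 4)*(k - 4)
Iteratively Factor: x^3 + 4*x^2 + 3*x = (x)*(x^2 + 4*x + 3) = x*(x + 1)*(x + 3)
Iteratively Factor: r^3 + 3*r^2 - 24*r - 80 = (r - 5)*(r^2 + 8*r + 16) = (r - 5)*(r + 4)*(r + 4)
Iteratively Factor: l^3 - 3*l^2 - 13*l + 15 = (l - 1)*(l^2 - 2*l - 15) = (l - 1)*(l + 3)*(l - 5)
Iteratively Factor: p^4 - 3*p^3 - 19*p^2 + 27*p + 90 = (p + 3)*(p^3 - 6*p^2 - p + 30) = (p + 2)*(p + 3)*(p^2 - 8*p + 15) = (p - 3)*(p + 2)*(p + 3)*(p - 5)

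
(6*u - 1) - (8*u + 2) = -2*u - 3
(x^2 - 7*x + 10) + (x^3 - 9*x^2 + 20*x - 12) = x^3 - 8*x^2 + 13*x - 2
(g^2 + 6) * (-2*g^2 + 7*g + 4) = -2*g^4 + 7*g^3 - 8*g^2 + 42*g + 24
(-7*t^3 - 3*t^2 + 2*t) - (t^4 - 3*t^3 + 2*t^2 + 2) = -t^4 - 4*t^3 - 5*t^2 + 2*t - 2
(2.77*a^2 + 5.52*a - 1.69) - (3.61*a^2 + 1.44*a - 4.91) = -0.84*a^2 + 4.08*a + 3.22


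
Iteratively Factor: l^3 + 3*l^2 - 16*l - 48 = (l + 4)*(l^2 - l - 12) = (l - 4)*(l + 4)*(l + 3)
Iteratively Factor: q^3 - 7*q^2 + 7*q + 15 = (q - 5)*(q^2 - 2*q - 3) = (q - 5)*(q - 3)*(q + 1)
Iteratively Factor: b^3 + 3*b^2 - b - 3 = (b - 1)*(b^2 + 4*b + 3) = (b - 1)*(b + 1)*(b + 3)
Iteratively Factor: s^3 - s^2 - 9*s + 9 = (s - 3)*(s^2 + 2*s - 3) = (s - 3)*(s - 1)*(s + 3)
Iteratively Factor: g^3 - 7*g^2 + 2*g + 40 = (g + 2)*(g^2 - 9*g + 20) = (g - 4)*(g + 2)*(g - 5)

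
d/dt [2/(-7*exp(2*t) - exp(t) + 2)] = (28*exp(t) + 2)*exp(t)/(7*exp(2*t) + exp(t) - 2)^2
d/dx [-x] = -1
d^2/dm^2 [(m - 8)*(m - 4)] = 2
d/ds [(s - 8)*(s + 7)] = 2*s - 1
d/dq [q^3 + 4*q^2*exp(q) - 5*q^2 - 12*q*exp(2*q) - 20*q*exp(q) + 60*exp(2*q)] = 4*q^2*exp(q) + 3*q^2 - 24*q*exp(2*q) - 12*q*exp(q) - 10*q + 108*exp(2*q) - 20*exp(q)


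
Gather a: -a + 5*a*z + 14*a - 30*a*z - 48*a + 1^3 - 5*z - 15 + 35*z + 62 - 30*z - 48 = a*(-25*z - 35)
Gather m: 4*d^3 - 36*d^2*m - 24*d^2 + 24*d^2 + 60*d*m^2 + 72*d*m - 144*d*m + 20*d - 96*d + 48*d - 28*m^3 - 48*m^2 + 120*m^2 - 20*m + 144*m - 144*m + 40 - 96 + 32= 4*d^3 - 28*d - 28*m^3 + m^2*(60*d + 72) + m*(-36*d^2 - 72*d - 20) - 24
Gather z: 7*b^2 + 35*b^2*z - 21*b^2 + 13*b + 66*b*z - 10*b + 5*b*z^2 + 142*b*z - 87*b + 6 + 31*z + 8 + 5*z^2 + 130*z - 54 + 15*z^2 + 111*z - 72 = -14*b^2 - 84*b + z^2*(5*b + 20) + z*(35*b^2 + 208*b + 272) - 112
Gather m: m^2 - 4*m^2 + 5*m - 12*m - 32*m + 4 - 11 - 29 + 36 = -3*m^2 - 39*m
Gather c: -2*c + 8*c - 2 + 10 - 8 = 6*c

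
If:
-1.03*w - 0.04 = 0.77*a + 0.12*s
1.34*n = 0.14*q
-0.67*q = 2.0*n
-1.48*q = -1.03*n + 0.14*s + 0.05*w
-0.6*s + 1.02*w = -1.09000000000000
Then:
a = 1.08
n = 0.00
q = 0.00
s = 0.32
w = -0.88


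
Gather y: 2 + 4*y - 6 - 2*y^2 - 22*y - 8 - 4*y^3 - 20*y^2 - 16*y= -4*y^3 - 22*y^2 - 34*y - 12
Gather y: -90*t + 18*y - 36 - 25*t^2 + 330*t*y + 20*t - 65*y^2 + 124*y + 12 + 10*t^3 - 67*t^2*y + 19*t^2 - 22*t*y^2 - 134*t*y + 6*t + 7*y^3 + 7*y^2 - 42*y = 10*t^3 - 6*t^2 - 64*t + 7*y^3 + y^2*(-22*t - 58) + y*(-67*t^2 + 196*t + 100) - 24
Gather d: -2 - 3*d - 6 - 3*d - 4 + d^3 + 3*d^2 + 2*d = d^3 + 3*d^2 - 4*d - 12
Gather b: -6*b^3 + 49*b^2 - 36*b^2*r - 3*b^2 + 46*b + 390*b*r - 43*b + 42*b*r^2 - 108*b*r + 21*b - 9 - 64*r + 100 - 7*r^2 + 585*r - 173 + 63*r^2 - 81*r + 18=-6*b^3 + b^2*(46 - 36*r) + b*(42*r^2 + 282*r + 24) + 56*r^2 + 440*r - 64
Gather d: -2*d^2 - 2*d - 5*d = -2*d^2 - 7*d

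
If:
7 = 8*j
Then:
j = 7/8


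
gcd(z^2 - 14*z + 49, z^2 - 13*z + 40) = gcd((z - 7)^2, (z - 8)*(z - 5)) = 1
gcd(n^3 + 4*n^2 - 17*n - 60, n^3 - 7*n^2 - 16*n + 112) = n - 4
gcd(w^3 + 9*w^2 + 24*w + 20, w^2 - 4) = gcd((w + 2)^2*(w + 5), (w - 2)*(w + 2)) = w + 2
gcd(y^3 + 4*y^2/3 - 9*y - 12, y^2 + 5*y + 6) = y + 3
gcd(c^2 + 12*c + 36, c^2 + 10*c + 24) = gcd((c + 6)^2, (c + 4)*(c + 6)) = c + 6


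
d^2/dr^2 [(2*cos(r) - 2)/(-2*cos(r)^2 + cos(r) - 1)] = (28*(1 - cos(r)^2)^2 - 8*cos(r)^5 + 28*cos(r)^3 - 8*cos(r)^2 - 20)/(-2*cos(r)^2 + cos(r) - 1)^3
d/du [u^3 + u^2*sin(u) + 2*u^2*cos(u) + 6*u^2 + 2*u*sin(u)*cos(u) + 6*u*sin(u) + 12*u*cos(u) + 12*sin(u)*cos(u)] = -2*u^2*sin(u) + u^2*cos(u) + 3*u^2 + 2*u*cos(2*u) + 10*sqrt(2)*u*cos(u + pi/4) + 12*u + 6*sin(u) + sin(2*u) + 12*cos(u) + 12*cos(2*u)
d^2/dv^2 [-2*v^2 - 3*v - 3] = -4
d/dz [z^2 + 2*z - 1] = 2*z + 2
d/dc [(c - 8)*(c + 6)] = 2*c - 2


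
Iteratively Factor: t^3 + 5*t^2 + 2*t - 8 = (t - 1)*(t^2 + 6*t + 8) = (t - 1)*(t + 4)*(t + 2)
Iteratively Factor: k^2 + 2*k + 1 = (k + 1)*(k + 1)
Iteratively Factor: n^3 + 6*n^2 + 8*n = (n + 2)*(n^2 + 4*n) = (n + 2)*(n + 4)*(n)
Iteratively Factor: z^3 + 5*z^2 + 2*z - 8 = (z - 1)*(z^2 + 6*z + 8) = (z - 1)*(z + 2)*(z + 4)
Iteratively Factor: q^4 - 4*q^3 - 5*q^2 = (q)*(q^3 - 4*q^2 - 5*q) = q^2*(q^2 - 4*q - 5) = q^2*(q + 1)*(q - 5)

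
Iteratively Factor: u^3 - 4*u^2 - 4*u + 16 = (u - 4)*(u^2 - 4) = (u - 4)*(u + 2)*(u - 2)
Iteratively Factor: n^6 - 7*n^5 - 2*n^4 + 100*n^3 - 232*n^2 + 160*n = (n - 2)*(n^5 - 5*n^4 - 12*n^3 + 76*n^2 - 80*n) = (n - 2)^2*(n^4 - 3*n^3 - 18*n^2 + 40*n) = n*(n - 2)^2*(n^3 - 3*n^2 - 18*n + 40) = n*(n - 2)^3*(n^2 - n - 20) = n*(n - 5)*(n - 2)^3*(n + 4)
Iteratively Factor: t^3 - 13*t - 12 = (t + 3)*(t^2 - 3*t - 4) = (t + 1)*(t + 3)*(t - 4)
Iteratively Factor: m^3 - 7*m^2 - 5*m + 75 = (m - 5)*(m^2 - 2*m - 15) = (m - 5)*(m + 3)*(m - 5)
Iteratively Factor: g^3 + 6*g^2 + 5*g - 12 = (g + 4)*(g^2 + 2*g - 3) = (g - 1)*(g + 4)*(g + 3)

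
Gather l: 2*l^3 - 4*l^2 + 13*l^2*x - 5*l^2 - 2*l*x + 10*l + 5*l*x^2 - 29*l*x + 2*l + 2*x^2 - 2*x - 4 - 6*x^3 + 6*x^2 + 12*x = 2*l^3 + l^2*(13*x - 9) + l*(5*x^2 - 31*x + 12) - 6*x^3 + 8*x^2 + 10*x - 4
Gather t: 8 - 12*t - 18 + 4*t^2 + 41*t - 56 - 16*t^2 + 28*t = -12*t^2 + 57*t - 66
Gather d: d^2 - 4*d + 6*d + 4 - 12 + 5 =d^2 + 2*d - 3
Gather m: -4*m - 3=-4*m - 3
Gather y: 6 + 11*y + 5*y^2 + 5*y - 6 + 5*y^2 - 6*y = 10*y^2 + 10*y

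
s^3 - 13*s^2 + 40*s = s*(s - 8)*(s - 5)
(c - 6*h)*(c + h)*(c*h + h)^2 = c^4*h^2 - 5*c^3*h^3 + 2*c^3*h^2 - 6*c^2*h^4 - 10*c^2*h^3 + c^2*h^2 - 12*c*h^4 - 5*c*h^3 - 6*h^4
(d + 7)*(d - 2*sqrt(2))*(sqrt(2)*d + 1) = sqrt(2)*d^3 - 3*d^2 + 7*sqrt(2)*d^2 - 21*d - 2*sqrt(2)*d - 14*sqrt(2)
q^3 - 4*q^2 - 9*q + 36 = (q - 4)*(q - 3)*(q + 3)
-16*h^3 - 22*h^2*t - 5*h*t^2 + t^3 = (-8*h + t)*(h + t)*(2*h + t)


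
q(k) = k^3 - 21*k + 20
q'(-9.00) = 222.00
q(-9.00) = -520.00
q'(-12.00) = 411.00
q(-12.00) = -1456.00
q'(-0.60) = -19.92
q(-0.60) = 32.38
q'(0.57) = -20.03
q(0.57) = 8.22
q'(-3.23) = 10.30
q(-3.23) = 54.13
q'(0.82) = -18.98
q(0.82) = 3.33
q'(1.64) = -12.93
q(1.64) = -10.03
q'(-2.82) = 2.86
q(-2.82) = 56.79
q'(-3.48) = 15.33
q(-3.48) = 50.94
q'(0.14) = -20.94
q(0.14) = 17.06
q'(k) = 3*k^2 - 21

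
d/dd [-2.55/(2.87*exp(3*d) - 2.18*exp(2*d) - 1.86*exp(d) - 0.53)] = (21.9555*exp(2*d) - 11.118*exp(d) - 4.743)*exp(d)/(-2.87*exp(3*d) + 2.18*exp(2*d) + 1.86*exp(d) + 0.53)^2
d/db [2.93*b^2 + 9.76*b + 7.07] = 5.86*b + 9.76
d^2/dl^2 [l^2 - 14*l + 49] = 2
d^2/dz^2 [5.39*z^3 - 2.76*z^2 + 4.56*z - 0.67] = 32.34*z - 5.52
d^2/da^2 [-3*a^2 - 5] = -6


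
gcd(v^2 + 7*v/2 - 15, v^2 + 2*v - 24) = v + 6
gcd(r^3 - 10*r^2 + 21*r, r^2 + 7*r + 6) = 1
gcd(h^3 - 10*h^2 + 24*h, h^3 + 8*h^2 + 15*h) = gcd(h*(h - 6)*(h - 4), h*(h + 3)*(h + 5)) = h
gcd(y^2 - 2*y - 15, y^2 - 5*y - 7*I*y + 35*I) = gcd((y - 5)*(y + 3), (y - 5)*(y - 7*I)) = y - 5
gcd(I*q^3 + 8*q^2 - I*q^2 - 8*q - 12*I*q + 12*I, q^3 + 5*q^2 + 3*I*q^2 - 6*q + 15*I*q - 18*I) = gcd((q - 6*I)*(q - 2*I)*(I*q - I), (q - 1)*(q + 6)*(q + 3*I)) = q - 1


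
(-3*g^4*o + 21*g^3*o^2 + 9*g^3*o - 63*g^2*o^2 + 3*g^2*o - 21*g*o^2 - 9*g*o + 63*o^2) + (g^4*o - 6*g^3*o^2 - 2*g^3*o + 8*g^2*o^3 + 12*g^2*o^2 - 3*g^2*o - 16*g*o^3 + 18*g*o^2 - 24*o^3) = -2*g^4*o + 15*g^3*o^2 + 7*g^3*o + 8*g^2*o^3 - 51*g^2*o^2 - 16*g*o^3 - 3*g*o^2 - 9*g*o - 24*o^3 + 63*o^2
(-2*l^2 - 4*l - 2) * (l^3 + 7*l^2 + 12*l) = -2*l^5 - 18*l^4 - 54*l^3 - 62*l^2 - 24*l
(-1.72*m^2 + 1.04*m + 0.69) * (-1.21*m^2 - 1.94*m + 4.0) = 2.0812*m^4 + 2.0784*m^3 - 9.7325*m^2 + 2.8214*m + 2.76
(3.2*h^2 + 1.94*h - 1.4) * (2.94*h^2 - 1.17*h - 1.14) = 9.408*h^4 + 1.9596*h^3 - 10.0338*h^2 - 0.5736*h + 1.596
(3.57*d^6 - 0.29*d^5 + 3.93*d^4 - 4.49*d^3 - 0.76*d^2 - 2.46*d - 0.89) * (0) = 0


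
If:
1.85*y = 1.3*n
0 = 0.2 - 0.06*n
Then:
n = 3.33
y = 2.34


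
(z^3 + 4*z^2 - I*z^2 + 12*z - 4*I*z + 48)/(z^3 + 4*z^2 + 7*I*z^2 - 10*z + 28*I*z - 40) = (z^2 - I*z + 12)/(z^2 + 7*I*z - 10)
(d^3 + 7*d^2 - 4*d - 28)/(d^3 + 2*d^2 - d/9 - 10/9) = 9*(d^3 + 7*d^2 - 4*d - 28)/(9*d^3 + 18*d^2 - d - 10)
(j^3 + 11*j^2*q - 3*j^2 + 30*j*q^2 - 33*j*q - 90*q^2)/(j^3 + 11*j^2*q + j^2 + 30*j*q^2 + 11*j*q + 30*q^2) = (j - 3)/(j + 1)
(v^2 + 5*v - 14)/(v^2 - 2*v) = (v + 7)/v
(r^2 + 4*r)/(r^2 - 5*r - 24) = r*(r + 4)/(r^2 - 5*r - 24)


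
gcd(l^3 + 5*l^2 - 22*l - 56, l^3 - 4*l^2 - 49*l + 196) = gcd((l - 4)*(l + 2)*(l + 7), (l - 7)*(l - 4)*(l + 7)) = l^2 + 3*l - 28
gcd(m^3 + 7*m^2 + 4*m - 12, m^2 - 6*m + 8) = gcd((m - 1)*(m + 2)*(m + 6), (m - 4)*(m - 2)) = 1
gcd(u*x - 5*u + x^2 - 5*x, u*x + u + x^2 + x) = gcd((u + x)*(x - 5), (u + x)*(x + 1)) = u + x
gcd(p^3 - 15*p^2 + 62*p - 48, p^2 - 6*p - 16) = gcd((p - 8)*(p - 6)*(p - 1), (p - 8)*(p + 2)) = p - 8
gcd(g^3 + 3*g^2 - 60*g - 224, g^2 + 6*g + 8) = g + 4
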